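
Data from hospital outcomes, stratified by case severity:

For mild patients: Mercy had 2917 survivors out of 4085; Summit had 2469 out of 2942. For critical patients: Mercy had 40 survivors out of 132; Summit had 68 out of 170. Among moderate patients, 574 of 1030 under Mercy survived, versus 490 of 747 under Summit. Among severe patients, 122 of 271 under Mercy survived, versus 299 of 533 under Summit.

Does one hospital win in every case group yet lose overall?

No

Mild: Mercy 2917/4085 = 71.4%, Summit 2469/2942 = 83.9% → Summit
Critical: Mercy 40/132 = 30.3%, Summit 68/170 = 40.0% → Summit
Moderate: Mercy 574/1030 = 55.7%, Summit 490/747 = 65.6% → Summit
Severe: Mercy 122/271 = 45.0%, Summit 299/533 = 56.1% → Summit
Overall: Mercy 3653/5518 = 66.2%, Summit 3326/4392 = 75.7% → Summit
Summit wins overall and in every case group — no reversal.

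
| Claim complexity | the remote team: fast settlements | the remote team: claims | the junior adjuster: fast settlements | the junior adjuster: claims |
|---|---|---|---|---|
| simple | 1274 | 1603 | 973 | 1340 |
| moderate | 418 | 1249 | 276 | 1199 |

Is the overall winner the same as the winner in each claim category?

Simple: the remote team 1274/1603 = 79.5%, the junior adjuster 973/1340 = 72.6% → the remote team
Moderate: the remote team 418/1249 = 33.5%, the junior adjuster 276/1199 = 23.0% → the remote team
Overall: the remote team 1692/2852 = 59.3%, the junior adjuster 1249/2539 = 49.2% → the remote team
The remote team wins overall and in every claim group — no reversal.

Yes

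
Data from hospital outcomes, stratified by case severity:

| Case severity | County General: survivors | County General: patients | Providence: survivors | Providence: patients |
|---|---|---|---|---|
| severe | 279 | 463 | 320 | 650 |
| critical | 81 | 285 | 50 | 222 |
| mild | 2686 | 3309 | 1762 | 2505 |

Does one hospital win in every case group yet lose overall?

No

Severe: County General 279/463 = 60.3%, Providence 320/650 = 49.2% → County General
Critical: County General 81/285 = 28.4%, Providence 50/222 = 22.5% → County General
Mild: County General 2686/3309 = 81.2%, Providence 1762/2505 = 70.3% → County General
Overall: County General 3046/4057 = 75.1%, Providence 2132/3377 = 63.1% → County General
County General wins overall and in every case group — no reversal.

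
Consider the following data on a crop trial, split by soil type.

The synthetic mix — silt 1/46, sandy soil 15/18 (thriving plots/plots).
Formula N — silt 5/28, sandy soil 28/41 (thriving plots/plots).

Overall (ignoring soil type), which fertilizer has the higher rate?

Formula N

Silt: the synthetic mix 1/46 = 2.2%, Formula N 5/28 = 17.9% → Formula N
Sandy soil: the synthetic mix 15/18 = 83.3%, Formula N 28/41 = 68.3% → the synthetic mix
Overall: the synthetic mix 16/64 = 25.0%, Formula N 33/69 = 47.8% → Formula N
(Neither sweeps every soil group, but Formula N has the higher pooled rate.)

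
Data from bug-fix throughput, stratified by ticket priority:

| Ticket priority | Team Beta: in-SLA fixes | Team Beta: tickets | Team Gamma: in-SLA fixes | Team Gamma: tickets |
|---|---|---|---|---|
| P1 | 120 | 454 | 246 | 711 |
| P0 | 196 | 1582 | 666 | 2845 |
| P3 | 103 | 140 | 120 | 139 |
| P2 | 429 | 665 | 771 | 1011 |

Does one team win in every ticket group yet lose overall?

P1: Team Beta 120/454 = 26.4%, Team Gamma 246/711 = 34.6% → Team Gamma
P0: Team Beta 196/1582 = 12.4%, Team Gamma 666/2845 = 23.4% → Team Gamma
P3: Team Beta 103/140 = 73.6%, Team Gamma 120/139 = 86.3% → Team Gamma
P2: Team Beta 429/665 = 64.5%, Team Gamma 771/1011 = 76.3% → Team Gamma
Overall: Team Beta 848/2841 = 29.8%, Team Gamma 1803/4706 = 38.3% → Team Gamma
Team Gamma wins overall and in every ticket group — no reversal.

No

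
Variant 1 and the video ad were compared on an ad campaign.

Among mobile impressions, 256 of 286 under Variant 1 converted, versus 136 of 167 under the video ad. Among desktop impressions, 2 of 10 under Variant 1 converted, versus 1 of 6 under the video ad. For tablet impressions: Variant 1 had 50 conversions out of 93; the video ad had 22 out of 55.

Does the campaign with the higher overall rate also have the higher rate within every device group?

Mobile: Variant 1 256/286 = 89.5%, the video ad 136/167 = 81.4% → Variant 1
Desktop: Variant 1 2/10 = 20.0%, the video ad 1/6 = 16.7% → Variant 1
Tablet: Variant 1 50/93 = 53.8%, the video ad 22/55 = 40.0% → Variant 1
Overall: Variant 1 308/389 = 79.2%, the video ad 159/228 = 69.7% → Variant 1
Variant 1 wins overall and in every device group — no reversal.

Yes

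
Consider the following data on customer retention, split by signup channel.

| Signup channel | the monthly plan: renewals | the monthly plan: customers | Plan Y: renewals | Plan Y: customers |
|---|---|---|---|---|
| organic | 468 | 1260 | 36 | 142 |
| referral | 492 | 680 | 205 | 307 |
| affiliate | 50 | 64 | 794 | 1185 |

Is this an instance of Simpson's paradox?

Organic: the monthly plan 468/1260 = 37.1%, Plan Y 36/142 = 25.4% → the monthly plan
Referral: the monthly plan 492/680 = 72.4%, Plan Y 205/307 = 66.8% → the monthly plan
Affiliate: the monthly plan 50/64 = 78.1%, Plan Y 794/1185 = 67.0% → the monthly plan
Overall: the monthly plan 1010/2004 = 50.4%, Plan Y 1035/1634 = 63.3% → Plan Y
The monthly plan wins each signup group but Plan Y wins overall — the comparison reverses. The monthly plan's customers skew toward organic, which has a lower base rate.

Yes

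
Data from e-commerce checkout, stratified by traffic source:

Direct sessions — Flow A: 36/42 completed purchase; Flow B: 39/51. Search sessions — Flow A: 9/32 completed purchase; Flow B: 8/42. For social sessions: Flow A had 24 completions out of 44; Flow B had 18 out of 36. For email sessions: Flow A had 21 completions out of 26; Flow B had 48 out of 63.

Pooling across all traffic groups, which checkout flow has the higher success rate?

Direct: Flow A 36/42 = 85.7%, Flow B 39/51 = 76.5% → Flow A
Search: Flow A 9/32 = 28.1%, Flow B 8/42 = 19.0% → Flow A
Social: Flow A 24/44 = 54.5%, Flow B 18/36 = 50.0% → Flow A
Email: Flow A 21/26 = 80.8%, Flow B 48/63 = 76.2% → Flow A
Overall: Flow A 90/144 = 62.5%, Flow B 113/192 = 58.9% → Flow A

Flow A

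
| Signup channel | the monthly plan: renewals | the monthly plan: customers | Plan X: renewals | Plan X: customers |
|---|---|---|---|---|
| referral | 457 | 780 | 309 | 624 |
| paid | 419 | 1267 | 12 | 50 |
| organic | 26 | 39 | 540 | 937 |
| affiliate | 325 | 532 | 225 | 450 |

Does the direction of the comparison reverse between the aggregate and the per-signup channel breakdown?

Referral: the monthly plan 457/780 = 58.6%, Plan X 309/624 = 49.5% → the monthly plan
Paid: the monthly plan 419/1267 = 33.1%, Plan X 12/50 = 24.0% → the monthly plan
Organic: the monthly plan 26/39 = 66.7%, Plan X 540/937 = 57.6% → the monthly plan
Affiliate: the monthly plan 325/532 = 61.1%, Plan X 225/450 = 50.0% → the monthly plan
Overall: the monthly plan 1227/2618 = 46.9%, Plan X 1086/2061 = 52.7% → Plan X
The monthly plan wins each signup group but Plan X wins overall — the comparison reverses. The monthly plan's customers skew toward paid, which has a lower base rate.

Yes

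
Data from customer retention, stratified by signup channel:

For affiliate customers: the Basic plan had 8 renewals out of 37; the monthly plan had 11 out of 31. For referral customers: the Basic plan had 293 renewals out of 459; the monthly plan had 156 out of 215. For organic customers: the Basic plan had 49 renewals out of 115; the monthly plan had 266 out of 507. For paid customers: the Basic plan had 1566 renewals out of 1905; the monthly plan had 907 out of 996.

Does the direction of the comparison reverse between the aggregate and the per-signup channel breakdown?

Affiliate: the Basic plan 8/37 = 21.6%, the monthly plan 11/31 = 35.5% → the monthly plan
Referral: the Basic plan 293/459 = 63.8%, the monthly plan 156/215 = 72.6% → the monthly plan
Organic: the Basic plan 49/115 = 42.6%, the monthly plan 266/507 = 52.5% → the monthly plan
Paid: the Basic plan 1566/1905 = 82.2%, the monthly plan 907/996 = 91.1% → the monthly plan
Overall: the Basic plan 1916/2516 = 76.2%, the monthly plan 1340/1749 = 76.6% → the monthly plan
The monthly plan wins overall and in every signup group — no reversal.

No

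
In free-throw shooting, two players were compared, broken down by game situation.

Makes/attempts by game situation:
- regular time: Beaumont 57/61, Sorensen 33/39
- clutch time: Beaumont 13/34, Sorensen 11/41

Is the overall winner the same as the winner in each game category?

Yes

Regular time: Beaumont 57/61 = 93.4%, Sorensen 33/39 = 84.6% → Beaumont
Clutch time: Beaumont 13/34 = 38.2%, Sorensen 11/41 = 26.8% → Beaumont
Overall: Beaumont 70/95 = 73.7%, Sorensen 44/80 = 55.0% → Beaumont
Beaumont wins overall and in every game group — no reversal.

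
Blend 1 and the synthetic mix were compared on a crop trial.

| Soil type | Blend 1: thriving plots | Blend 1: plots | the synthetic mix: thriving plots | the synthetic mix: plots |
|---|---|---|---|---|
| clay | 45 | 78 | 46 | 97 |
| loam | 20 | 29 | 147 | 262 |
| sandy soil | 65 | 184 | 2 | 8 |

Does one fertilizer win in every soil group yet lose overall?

Clay: Blend 1 45/78 = 57.7%, the synthetic mix 46/97 = 47.4% → Blend 1
Loam: Blend 1 20/29 = 69.0%, the synthetic mix 147/262 = 56.1% → Blend 1
Sandy soil: Blend 1 65/184 = 35.3%, the synthetic mix 2/8 = 25.0% → Blend 1
Overall: Blend 1 130/291 = 44.7%, the synthetic mix 195/367 = 53.1% → the synthetic mix
Blend 1 wins each soil group but the synthetic mix wins overall — the comparison reverses. Blend 1's plots skew toward sandy soil, which has a lower base rate.

Yes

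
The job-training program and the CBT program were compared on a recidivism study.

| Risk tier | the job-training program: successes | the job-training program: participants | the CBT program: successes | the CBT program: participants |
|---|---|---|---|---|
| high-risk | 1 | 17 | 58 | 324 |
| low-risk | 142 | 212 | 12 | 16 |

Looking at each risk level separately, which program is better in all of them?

High-risk: the job-training program 1/17 = 5.9%, the CBT program 58/324 = 17.9% → the CBT program
Low-risk: the job-training program 142/212 = 67.0%, the CBT program 12/16 = 75.0% → the CBT program
The CBT program has the higher rate in both groups.

the CBT program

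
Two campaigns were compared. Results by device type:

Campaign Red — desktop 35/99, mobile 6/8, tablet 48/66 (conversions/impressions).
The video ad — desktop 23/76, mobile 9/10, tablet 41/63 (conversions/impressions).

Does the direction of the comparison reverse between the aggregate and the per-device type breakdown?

No

Desktop: Campaign Red 35/99 = 35.4%, the video ad 23/76 = 30.3% → Campaign Red
Mobile: Campaign Red 6/8 = 75.0%, the video ad 9/10 = 90.0% → the video ad
Tablet: Campaign Red 48/66 = 72.7%, the video ad 41/63 = 65.1% → Campaign Red
Overall: Campaign Red 89/173 = 51.4%, the video ad 73/149 = 49.0% → Campaign Red
Neither sweeps: Campaign Red wins 2 of 3 groups, the video ad wins 1. Campaign Red wins overall but not every group — no Simpson reversal.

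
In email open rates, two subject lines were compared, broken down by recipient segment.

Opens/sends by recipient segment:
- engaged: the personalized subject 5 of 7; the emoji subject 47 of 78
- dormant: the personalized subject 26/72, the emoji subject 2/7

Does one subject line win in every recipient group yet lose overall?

Yes

Engaged: the personalized subject 5/7 = 71.4%, the emoji subject 47/78 = 60.3% → the personalized subject
Dormant: the personalized subject 26/72 = 36.1%, the emoji subject 2/7 = 28.6% → the personalized subject
Overall: the personalized subject 31/79 = 39.2%, the emoji subject 49/85 = 57.6% → the emoji subject
The personalized subject wins each recipient group but the emoji subject wins overall — the comparison reverses. The personalized subject's sends skew toward dormant, which has a lower base rate.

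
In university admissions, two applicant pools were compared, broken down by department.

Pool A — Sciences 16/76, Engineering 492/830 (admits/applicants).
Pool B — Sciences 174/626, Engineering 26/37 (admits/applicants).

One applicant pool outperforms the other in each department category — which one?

Pool B

Sciences: Pool A 16/76 = 21.1%, Pool B 174/626 = 27.8% → Pool B
Engineering: Pool A 492/830 = 59.3%, Pool B 26/37 = 70.3% → Pool B
Pool B has the higher rate in both groups.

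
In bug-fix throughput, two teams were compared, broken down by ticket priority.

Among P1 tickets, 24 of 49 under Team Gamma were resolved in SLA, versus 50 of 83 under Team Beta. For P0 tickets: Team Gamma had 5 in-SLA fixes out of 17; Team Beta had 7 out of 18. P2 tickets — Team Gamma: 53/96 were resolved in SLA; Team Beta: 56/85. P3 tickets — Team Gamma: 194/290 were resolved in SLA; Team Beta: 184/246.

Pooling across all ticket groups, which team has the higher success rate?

P1: Team Gamma 24/49 = 49.0%, Team Beta 50/83 = 60.2% → Team Beta
P0: Team Gamma 5/17 = 29.4%, Team Beta 7/18 = 38.9% → Team Beta
P2: Team Gamma 53/96 = 55.2%, Team Beta 56/85 = 65.9% → Team Beta
P3: Team Gamma 194/290 = 66.9%, Team Beta 184/246 = 74.8% → Team Beta
Overall: Team Gamma 276/452 = 61.1%, Team Beta 297/432 = 68.8% → Team Beta

Team Beta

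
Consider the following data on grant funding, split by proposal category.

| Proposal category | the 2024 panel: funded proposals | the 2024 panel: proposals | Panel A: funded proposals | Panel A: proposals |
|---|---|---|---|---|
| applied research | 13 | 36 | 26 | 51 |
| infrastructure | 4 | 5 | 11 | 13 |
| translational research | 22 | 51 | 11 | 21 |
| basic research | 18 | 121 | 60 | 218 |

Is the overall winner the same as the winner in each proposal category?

Applied research: the 2024 panel 13/36 = 36.1%, Panel A 26/51 = 51.0% → Panel A
Infrastructure: the 2024 panel 4/5 = 80.0%, Panel A 11/13 = 84.6% → Panel A
Translational research: the 2024 panel 22/51 = 43.1%, Panel A 11/21 = 52.4% → Panel A
Basic research: the 2024 panel 18/121 = 14.9%, Panel A 60/218 = 27.5% → Panel A
Overall: the 2024 panel 57/213 = 26.8%, Panel A 108/303 = 35.6% → Panel A
Panel A wins overall and in every proposal group — no reversal.

Yes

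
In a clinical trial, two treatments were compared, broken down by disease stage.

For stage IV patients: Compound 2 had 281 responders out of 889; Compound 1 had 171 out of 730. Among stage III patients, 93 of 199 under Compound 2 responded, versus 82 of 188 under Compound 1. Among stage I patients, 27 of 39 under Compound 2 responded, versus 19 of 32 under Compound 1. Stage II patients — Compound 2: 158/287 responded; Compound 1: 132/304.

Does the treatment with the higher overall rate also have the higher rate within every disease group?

Stage IV: Compound 2 281/889 = 31.6%, Compound 1 171/730 = 23.4% → Compound 2
Stage III: Compound 2 93/199 = 46.7%, Compound 1 82/188 = 43.6% → Compound 2
Stage I: Compound 2 27/39 = 69.2%, Compound 1 19/32 = 59.4% → Compound 2
Stage II: Compound 2 158/287 = 55.1%, Compound 1 132/304 = 43.4% → Compound 2
Overall: Compound 2 559/1414 = 39.5%, Compound 1 404/1254 = 32.2% → Compound 2
Compound 2 wins overall and in every disease group — no reversal.

Yes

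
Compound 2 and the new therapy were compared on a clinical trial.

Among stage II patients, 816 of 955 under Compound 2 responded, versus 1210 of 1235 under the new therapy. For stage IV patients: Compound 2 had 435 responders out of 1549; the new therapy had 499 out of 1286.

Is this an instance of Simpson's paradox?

No

Stage II: Compound 2 816/955 = 85.4%, the new therapy 1210/1235 = 98.0% → the new therapy
Stage IV: Compound 2 435/1549 = 28.1%, the new therapy 499/1286 = 38.8% → the new therapy
Overall: Compound 2 1251/2504 = 50.0%, the new therapy 1709/2521 = 67.8% → the new therapy
The new therapy wins overall and in every disease group — no reversal.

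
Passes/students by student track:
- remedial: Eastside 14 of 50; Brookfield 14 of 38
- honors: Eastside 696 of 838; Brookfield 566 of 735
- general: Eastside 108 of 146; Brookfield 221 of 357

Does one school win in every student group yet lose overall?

Remedial: Eastside 14/50 = 28.0%, Brookfield 14/38 = 36.8% → Brookfield
Honors: Eastside 696/838 = 83.1%, Brookfield 566/735 = 77.0% → Eastside
General: Eastside 108/146 = 74.0%, Brookfield 221/357 = 61.9% → Eastside
Overall: Eastside 818/1034 = 79.1%, Brookfield 801/1130 = 70.9% → Eastside
Neither sweeps: Eastside wins 2 of 3 groups, Brookfield wins 1. Eastside wins overall but not every group — no Simpson reversal.

No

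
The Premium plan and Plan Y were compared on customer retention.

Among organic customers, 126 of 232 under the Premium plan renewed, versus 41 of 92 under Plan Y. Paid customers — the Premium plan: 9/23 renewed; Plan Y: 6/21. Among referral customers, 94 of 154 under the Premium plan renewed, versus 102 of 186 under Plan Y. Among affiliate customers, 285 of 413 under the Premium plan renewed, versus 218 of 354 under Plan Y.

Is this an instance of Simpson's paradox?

Organic: the Premium plan 126/232 = 54.3%, Plan Y 41/92 = 44.6% → the Premium plan
Paid: the Premium plan 9/23 = 39.1%, Plan Y 6/21 = 28.6% → the Premium plan
Referral: the Premium plan 94/154 = 61.0%, Plan Y 102/186 = 54.8% → the Premium plan
Affiliate: the Premium plan 285/413 = 69.0%, Plan Y 218/354 = 61.6% → the Premium plan
Overall: the Premium plan 514/822 = 62.5%, Plan Y 367/653 = 56.2% → the Premium plan
The Premium plan wins overall and in every signup group — no reversal.

No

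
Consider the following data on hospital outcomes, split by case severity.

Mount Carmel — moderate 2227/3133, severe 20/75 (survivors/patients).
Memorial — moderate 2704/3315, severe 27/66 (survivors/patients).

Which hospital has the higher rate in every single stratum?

Memorial

Moderate: Mount Carmel 2227/3133 = 71.1%, Memorial 2704/3315 = 81.6% → Memorial
Severe: Mount Carmel 20/75 = 26.7%, Memorial 27/66 = 40.9% → Memorial
Memorial has the higher rate in both groups.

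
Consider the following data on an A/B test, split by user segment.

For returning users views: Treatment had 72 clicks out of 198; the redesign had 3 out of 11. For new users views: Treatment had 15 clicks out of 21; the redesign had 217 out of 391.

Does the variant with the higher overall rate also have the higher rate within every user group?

No

Returning users: Treatment 72/198 = 36.4%, the redesign 3/11 = 27.3% → Treatment
New users: Treatment 15/21 = 71.4%, the redesign 217/391 = 55.5% → Treatment
Overall: Treatment 87/219 = 39.7%, the redesign 220/402 = 54.7% → the redesign
Treatment wins each user group but the redesign wins overall — the comparison reverses. Treatment's views skew toward returning users, which has a lower base rate.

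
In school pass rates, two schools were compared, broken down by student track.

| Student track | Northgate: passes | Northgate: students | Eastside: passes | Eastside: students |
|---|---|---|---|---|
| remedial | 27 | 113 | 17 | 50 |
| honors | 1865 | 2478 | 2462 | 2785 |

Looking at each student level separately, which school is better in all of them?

Eastside

Remedial: Northgate 27/113 = 23.9%, Eastside 17/50 = 34.0% → Eastside
Honors: Northgate 1865/2478 = 75.3%, Eastside 2462/2785 = 88.4% → Eastside
Eastside has the higher rate in both groups.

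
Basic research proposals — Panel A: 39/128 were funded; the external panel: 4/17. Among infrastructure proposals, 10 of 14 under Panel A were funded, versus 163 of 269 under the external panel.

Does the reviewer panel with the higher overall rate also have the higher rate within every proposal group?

No

Basic research: Panel A 39/128 = 30.5%, the external panel 4/17 = 23.5% → Panel A
Infrastructure: Panel A 10/14 = 71.4%, the external panel 163/269 = 60.6% → Panel A
Overall: Panel A 49/142 = 34.5%, the external panel 167/286 = 58.4% → the external panel
Panel A wins each proposal group but the external panel wins overall — the comparison reverses. Panel A's proposals skew toward basic research, which has a lower base rate.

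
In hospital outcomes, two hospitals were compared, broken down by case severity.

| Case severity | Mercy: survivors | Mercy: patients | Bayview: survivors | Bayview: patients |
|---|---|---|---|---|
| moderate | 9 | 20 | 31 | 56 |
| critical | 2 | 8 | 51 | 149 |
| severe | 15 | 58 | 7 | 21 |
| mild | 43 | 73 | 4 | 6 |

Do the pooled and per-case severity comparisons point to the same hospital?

No

Moderate: Mercy 9/20 = 45.0%, Bayview 31/56 = 55.4% → Bayview
Critical: Mercy 2/8 = 25.0%, Bayview 51/149 = 34.2% → Bayview
Severe: Mercy 15/58 = 25.9%, Bayview 7/21 = 33.3% → Bayview
Mild: Mercy 43/73 = 58.9%, Bayview 4/6 = 66.7% → Bayview
Overall: Mercy 69/159 = 43.4%, Bayview 93/232 = 40.1% → Mercy
Bayview wins each case group but Mercy wins overall — the comparison reverses. Bayview's patients skew toward critical, which has a lower base rate.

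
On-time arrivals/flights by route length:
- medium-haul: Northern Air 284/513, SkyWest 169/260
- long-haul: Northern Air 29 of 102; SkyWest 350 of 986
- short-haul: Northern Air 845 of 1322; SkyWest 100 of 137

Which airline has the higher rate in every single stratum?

Medium-haul: Northern Air 284/513 = 55.4%, SkyWest 169/260 = 65.0% → SkyWest
Long-haul: Northern Air 29/102 = 28.4%, SkyWest 350/986 = 35.5% → SkyWest
Short-haul: Northern Air 845/1322 = 63.9%, SkyWest 100/137 = 73.0% → SkyWest
SkyWest has the higher rate in all 3 groups.

SkyWest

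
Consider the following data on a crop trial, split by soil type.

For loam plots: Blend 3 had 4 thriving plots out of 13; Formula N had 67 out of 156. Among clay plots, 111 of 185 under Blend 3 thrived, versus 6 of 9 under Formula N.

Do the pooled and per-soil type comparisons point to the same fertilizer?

No

Loam: Blend 3 4/13 = 30.8%, Formula N 67/156 = 42.9% → Formula N
Clay: Blend 3 111/185 = 60.0%, Formula N 6/9 = 66.7% → Formula N
Overall: Blend 3 115/198 = 58.1%, Formula N 73/165 = 44.2% → Blend 3
Formula N wins each soil group but Blend 3 wins overall — the comparison reverses. Formula N's plots skew toward loam, which has a lower base rate.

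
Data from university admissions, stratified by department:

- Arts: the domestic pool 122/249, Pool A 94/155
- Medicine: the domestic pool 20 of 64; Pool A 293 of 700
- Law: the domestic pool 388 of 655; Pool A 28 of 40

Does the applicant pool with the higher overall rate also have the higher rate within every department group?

Arts: the domestic pool 122/249 = 49.0%, Pool A 94/155 = 60.6% → Pool A
Medicine: the domestic pool 20/64 = 31.2%, Pool A 293/700 = 41.9% → Pool A
Law: the domestic pool 388/655 = 59.2%, Pool A 28/40 = 70.0% → Pool A
Overall: the domestic pool 530/968 = 54.8%, Pool A 415/895 = 46.4% → the domestic pool
Pool A wins each department group but the domestic pool wins overall — the comparison reverses. Pool A's applicants skew toward Medicine, which has a lower base rate.

No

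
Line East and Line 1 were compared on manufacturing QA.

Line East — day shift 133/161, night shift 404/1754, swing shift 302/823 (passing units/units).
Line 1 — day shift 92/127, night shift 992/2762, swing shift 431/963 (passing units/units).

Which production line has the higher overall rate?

Line 1

Day shift: Line East 133/161 = 82.6%, Line 1 92/127 = 72.4% → Line East
Night shift: Line East 404/1754 = 23.0%, Line 1 992/2762 = 35.9% → Line 1
Swing shift: Line East 302/823 = 36.7%, Line 1 431/963 = 44.8% → Line 1
Overall: Line East 839/2738 = 30.6%, Line 1 1515/3852 = 39.3% → Line 1
(Neither sweeps every shift group, but Line 1 has the higher pooled rate.)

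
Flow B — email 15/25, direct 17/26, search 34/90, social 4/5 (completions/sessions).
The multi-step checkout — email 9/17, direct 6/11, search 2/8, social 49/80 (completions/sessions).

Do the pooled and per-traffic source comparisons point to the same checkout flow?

No

Email: Flow B 15/25 = 60.0%, the multi-step checkout 9/17 = 52.9% → Flow B
Direct: Flow B 17/26 = 65.4%, the multi-step checkout 6/11 = 54.5% → Flow B
Search: Flow B 34/90 = 37.8%, the multi-step checkout 2/8 = 25.0% → Flow B
Social: Flow B 4/5 = 80.0%, the multi-step checkout 49/80 = 61.2% → Flow B
Overall: Flow B 70/146 = 47.9%, the multi-step checkout 66/116 = 56.9% → the multi-step checkout
Flow B wins each traffic group but the multi-step checkout wins overall — the comparison reverses. Flow B's sessions skew toward search, which has a lower base rate.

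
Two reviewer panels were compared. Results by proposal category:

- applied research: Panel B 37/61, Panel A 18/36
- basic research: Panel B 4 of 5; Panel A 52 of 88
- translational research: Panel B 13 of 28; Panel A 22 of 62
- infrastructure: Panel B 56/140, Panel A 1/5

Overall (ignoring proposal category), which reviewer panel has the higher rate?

Applied research: Panel B 37/61 = 60.7%, Panel A 18/36 = 50.0% → Panel B
Basic research: Panel B 4/5 = 80.0%, Panel A 52/88 = 59.1% → Panel B
Translational research: Panel B 13/28 = 46.4%, Panel A 22/62 = 35.5% → Panel B
Infrastructure: Panel B 56/140 = 40.0%, Panel A 1/5 = 20.0% → Panel B
Overall: Panel B 110/234 = 47.0%, Panel A 93/191 = 48.7% → Panel A
(Panel B wins every proposal group but Panel A wins overall — Panel B's proposals skew toward the low-rate infrastructure group.)

Panel A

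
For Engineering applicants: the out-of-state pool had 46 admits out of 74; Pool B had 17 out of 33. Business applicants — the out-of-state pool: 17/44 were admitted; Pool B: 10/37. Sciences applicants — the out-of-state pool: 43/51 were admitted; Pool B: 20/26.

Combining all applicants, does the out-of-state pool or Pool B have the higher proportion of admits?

Engineering: the out-of-state pool 46/74 = 62.2%, Pool B 17/33 = 51.5% → the out-of-state pool
Business: the out-of-state pool 17/44 = 38.6%, Pool B 10/37 = 27.0% → the out-of-state pool
Sciences: the out-of-state pool 43/51 = 84.3%, Pool B 20/26 = 76.9% → the out-of-state pool
Overall: the out-of-state pool 106/169 = 62.7%, Pool B 47/96 = 49.0% → the out-of-state pool

the out-of-state pool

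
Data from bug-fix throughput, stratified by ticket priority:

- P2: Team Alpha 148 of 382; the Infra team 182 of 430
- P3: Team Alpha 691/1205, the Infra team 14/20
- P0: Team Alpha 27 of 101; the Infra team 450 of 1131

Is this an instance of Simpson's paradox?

P2: Team Alpha 148/382 = 38.7%, the Infra team 182/430 = 42.3% → the Infra team
P3: Team Alpha 691/1205 = 57.3%, the Infra team 14/20 = 70.0% → the Infra team
P0: Team Alpha 27/101 = 26.7%, the Infra team 450/1131 = 39.8% → the Infra team
Overall: Team Alpha 866/1688 = 51.3%, the Infra team 646/1581 = 40.9% → Team Alpha
The Infra team wins each ticket group but Team Alpha wins overall — the comparison reverses. The Infra team's tickets skew toward P0, which has a lower base rate.

Yes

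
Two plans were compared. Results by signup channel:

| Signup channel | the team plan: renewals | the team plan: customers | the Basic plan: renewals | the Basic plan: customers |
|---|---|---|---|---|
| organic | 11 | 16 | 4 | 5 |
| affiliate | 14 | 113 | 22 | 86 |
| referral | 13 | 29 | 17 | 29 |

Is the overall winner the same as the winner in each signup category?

Yes

Organic: the team plan 11/16 = 68.8%, the Basic plan 4/5 = 80.0% → the Basic plan
Affiliate: the team plan 14/113 = 12.4%, the Basic plan 22/86 = 25.6% → the Basic plan
Referral: the team plan 13/29 = 44.8%, the Basic plan 17/29 = 58.6% → the Basic plan
Overall: the team plan 38/158 = 24.1%, the Basic plan 43/120 = 35.8% → the Basic plan
The Basic plan wins overall and in every signup group — no reversal.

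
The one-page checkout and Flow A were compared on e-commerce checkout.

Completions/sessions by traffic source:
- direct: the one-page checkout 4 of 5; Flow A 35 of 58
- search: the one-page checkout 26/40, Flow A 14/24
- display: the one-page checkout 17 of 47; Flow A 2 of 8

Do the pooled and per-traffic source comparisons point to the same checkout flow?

Direct: the one-page checkout 4/5 = 80.0%, Flow A 35/58 = 60.3% → the one-page checkout
Search: the one-page checkout 26/40 = 65.0%, Flow A 14/24 = 58.3% → the one-page checkout
Display: the one-page checkout 17/47 = 36.2%, Flow A 2/8 = 25.0% → the one-page checkout
Overall: the one-page checkout 47/92 = 51.1%, Flow A 51/90 = 56.7% → Flow A
The one-page checkout wins each traffic group but Flow A wins overall — the comparison reverses. The one-page checkout's sessions skew toward display, which has a lower base rate.

No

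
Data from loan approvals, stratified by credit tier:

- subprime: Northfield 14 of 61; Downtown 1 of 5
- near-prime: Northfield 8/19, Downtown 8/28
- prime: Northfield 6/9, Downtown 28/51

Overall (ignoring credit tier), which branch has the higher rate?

Subprime: Northfield 14/61 = 23.0%, Downtown 1/5 = 20.0% → Northfield
Near-prime: Northfield 8/19 = 42.1%, Downtown 8/28 = 28.6% → Northfield
Prime: Northfield 6/9 = 66.7%, Downtown 28/51 = 54.9% → Northfield
Overall: Northfield 28/89 = 31.5%, Downtown 37/84 = 44.0% → Downtown
(Northfield wins every credit group but Downtown wins overall — Northfield's applications skew toward the low-rate subprime group.)

Downtown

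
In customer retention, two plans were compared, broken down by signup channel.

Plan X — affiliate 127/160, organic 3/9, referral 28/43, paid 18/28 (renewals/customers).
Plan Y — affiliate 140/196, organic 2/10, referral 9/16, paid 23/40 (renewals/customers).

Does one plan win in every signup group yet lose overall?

No

Affiliate: Plan X 127/160 = 79.4%, Plan Y 140/196 = 71.4% → Plan X
Organic: Plan X 3/9 = 33.3%, Plan Y 2/10 = 20.0% → Plan X
Referral: Plan X 28/43 = 65.1%, Plan Y 9/16 = 56.2% → Plan X
Paid: Plan X 18/28 = 64.3%, Plan Y 23/40 = 57.5% → Plan X
Overall: Plan X 176/240 = 73.3%, Plan Y 174/262 = 66.4% → Plan X
Plan X wins overall and in every signup group — no reversal.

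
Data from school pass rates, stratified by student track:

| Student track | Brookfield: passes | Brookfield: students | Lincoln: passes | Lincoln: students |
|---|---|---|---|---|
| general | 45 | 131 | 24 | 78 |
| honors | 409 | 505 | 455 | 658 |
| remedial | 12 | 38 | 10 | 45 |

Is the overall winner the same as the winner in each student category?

Yes

General: Brookfield 45/131 = 34.4%, Lincoln 24/78 = 30.8% → Brookfield
Honors: Brookfield 409/505 = 81.0%, Lincoln 455/658 = 69.1% → Brookfield
Remedial: Brookfield 12/38 = 31.6%, Lincoln 10/45 = 22.2% → Brookfield
Overall: Brookfield 466/674 = 69.1%, Lincoln 489/781 = 62.6% → Brookfield
Brookfield wins overall and in every student group — no reversal.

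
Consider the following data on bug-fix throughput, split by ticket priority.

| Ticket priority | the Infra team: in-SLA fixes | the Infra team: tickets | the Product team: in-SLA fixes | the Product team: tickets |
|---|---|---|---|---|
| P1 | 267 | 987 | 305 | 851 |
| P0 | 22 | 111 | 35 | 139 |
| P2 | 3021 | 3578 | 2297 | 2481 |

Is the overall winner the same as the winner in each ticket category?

P1: the Infra team 267/987 = 27.1%, the Product team 305/851 = 35.8% → the Product team
P0: the Infra team 22/111 = 19.8%, the Product team 35/139 = 25.2% → the Product team
P2: the Infra team 3021/3578 = 84.4%, the Product team 2297/2481 = 92.6% → the Product team
Overall: the Infra team 3310/4676 = 70.8%, the Product team 2637/3471 = 76.0% → the Product team
The Product team wins overall and in every ticket group — no reversal.

Yes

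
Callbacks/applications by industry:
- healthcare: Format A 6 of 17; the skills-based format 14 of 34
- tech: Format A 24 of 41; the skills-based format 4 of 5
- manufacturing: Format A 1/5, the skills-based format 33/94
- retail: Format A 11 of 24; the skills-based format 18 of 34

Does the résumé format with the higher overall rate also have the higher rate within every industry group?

No

Healthcare: Format A 6/17 = 35.3%, the skills-based format 14/34 = 41.2% → the skills-based format
Tech: Format A 24/41 = 58.5%, the skills-based format 4/5 = 80.0% → the skills-based format
Manufacturing: Format A 1/5 = 20.0%, the skills-based format 33/94 = 35.1% → the skills-based format
Retail: Format A 11/24 = 45.8%, the skills-based format 18/34 = 52.9% → the skills-based format
Overall: Format A 42/87 = 48.3%, the skills-based format 69/167 = 41.3% → Format A
The skills-based format wins each industry group but Format A wins overall — the comparison reverses. The skills-based format's applications skew toward manufacturing, which has a lower base rate.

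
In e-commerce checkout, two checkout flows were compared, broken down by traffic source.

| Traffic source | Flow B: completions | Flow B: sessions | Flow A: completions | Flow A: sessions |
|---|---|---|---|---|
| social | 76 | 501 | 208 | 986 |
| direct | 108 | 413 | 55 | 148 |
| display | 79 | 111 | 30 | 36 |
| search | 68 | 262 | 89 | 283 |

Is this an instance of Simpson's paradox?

Social: Flow B 76/501 = 15.2%, Flow A 208/986 = 21.1% → Flow A
Direct: Flow B 108/413 = 26.2%, Flow A 55/148 = 37.2% → Flow A
Display: Flow B 79/111 = 71.2%, Flow A 30/36 = 83.3% → Flow A
Search: Flow B 68/262 = 26.0%, Flow A 89/283 = 31.4% → Flow A
Overall: Flow B 331/1287 = 25.7%, Flow A 382/1453 = 26.3% → Flow A
Flow A wins overall and in every traffic group — no reversal.

No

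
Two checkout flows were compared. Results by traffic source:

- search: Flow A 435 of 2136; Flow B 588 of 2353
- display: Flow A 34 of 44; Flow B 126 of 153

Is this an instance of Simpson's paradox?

No

Search: Flow A 435/2136 = 20.4%, Flow B 588/2353 = 25.0% → Flow B
Display: Flow A 34/44 = 77.3%, Flow B 126/153 = 82.4% → Flow B
Overall: Flow A 469/2180 = 21.5%, Flow B 714/2506 = 28.5% → Flow B
Flow B wins overall and in every traffic group — no reversal.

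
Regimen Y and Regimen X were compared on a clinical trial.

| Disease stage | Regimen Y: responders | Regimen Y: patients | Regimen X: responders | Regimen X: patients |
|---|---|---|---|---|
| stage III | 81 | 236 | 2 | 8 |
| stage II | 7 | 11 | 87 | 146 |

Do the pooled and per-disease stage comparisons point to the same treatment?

No

Stage III: Regimen Y 81/236 = 34.3%, Regimen X 2/8 = 25.0% → Regimen Y
Stage II: Regimen Y 7/11 = 63.6%, Regimen X 87/146 = 59.6% → Regimen Y
Overall: Regimen Y 88/247 = 35.6%, Regimen X 89/154 = 57.8% → Regimen X
Regimen Y wins each disease group but Regimen X wins overall — the comparison reverses. Regimen Y's patients skew toward stage III, which has a lower base rate.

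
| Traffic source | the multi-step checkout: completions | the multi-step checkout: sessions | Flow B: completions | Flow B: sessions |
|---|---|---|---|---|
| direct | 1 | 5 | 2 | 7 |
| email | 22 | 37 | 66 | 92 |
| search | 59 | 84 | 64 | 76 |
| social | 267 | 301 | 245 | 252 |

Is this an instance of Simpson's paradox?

Direct: the multi-step checkout 1/5 = 20.0%, Flow B 2/7 = 28.6% → Flow B
Email: the multi-step checkout 22/37 = 59.5%, Flow B 66/92 = 71.7% → Flow B
Search: the multi-step checkout 59/84 = 70.2%, Flow B 64/76 = 84.2% → Flow B
Social: the multi-step checkout 267/301 = 88.7%, Flow B 245/252 = 97.2% → Flow B
Overall: the multi-step checkout 349/427 = 81.7%, Flow B 377/427 = 88.3% → Flow B
Flow B wins overall and in every traffic group — no reversal.

No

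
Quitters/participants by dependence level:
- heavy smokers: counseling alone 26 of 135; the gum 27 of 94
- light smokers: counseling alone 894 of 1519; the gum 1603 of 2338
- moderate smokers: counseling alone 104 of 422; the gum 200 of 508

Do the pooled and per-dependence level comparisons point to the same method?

Yes

Heavy smokers: counseling alone 26/135 = 19.3%, the gum 27/94 = 28.7% → the gum
Light smokers: counseling alone 894/1519 = 58.9%, the gum 1603/2338 = 68.6% → the gum
Moderate smokers: counseling alone 104/422 = 24.6%, the gum 200/508 = 39.4% → the gum
Overall: counseling alone 1024/2076 = 49.3%, the gum 1830/2940 = 62.2% → the gum
The gum wins overall and in every dependence group — no reversal.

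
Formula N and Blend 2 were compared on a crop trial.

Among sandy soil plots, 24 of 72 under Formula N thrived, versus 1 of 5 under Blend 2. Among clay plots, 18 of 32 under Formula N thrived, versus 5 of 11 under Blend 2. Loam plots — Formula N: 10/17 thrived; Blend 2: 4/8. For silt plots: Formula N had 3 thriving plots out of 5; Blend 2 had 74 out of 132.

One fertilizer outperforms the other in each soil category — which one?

Formula N

Sandy soil: Formula N 24/72 = 33.3%, Blend 2 1/5 = 20.0% → Formula N
Clay: Formula N 18/32 = 56.2%, Blend 2 5/11 = 45.5% → Formula N
Loam: Formula N 10/17 = 58.8%, Blend 2 4/8 = 50.0% → Formula N
Silt: Formula N 3/5 = 60.0%, Blend 2 74/132 = 56.1% → Formula N
Formula N has the higher rate in all 4 groups.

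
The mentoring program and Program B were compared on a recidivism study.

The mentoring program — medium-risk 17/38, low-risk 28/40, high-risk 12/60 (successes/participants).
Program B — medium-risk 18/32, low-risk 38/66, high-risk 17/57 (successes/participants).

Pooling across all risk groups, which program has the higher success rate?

Program B

Medium-risk: the mentoring program 17/38 = 44.7%, Program B 18/32 = 56.2% → Program B
Low-risk: the mentoring program 28/40 = 70.0%, Program B 38/66 = 57.6% → the mentoring program
High-risk: the mentoring program 12/60 = 20.0%, Program B 17/57 = 29.8% → Program B
Overall: the mentoring program 57/138 = 41.3%, Program B 73/155 = 47.1% → Program B
(Neither sweeps every risk group, but Program B has the higher pooled rate.)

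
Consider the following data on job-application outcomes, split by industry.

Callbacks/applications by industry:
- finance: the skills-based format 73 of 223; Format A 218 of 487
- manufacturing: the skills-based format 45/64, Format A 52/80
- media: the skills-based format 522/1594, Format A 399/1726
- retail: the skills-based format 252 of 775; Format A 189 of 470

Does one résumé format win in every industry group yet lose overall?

No

Finance: the skills-based format 73/223 = 32.7%, Format A 218/487 = 44.8% → Format A
Manufacturing: the skills-based format 45/64 = 70.3%, Format A 52/80 = 65.0% → the skills-based format
Media: the skills-based format 522/1594 = 32.7%, Format A 399/1726 = 23.1% → the skills-based format
Retail: the skills-based format 252/775 = 32.5%, Format A 189/470 = 40.2% → Format A
Overall: the skills-based format 892/2656 = 33.6%, Format A 858/2763 = 31.1% → the skills-based format
Neither sweeps: the skills-based format wins 2 of 4 groups, Format A wins 2. The skills-based format wins overall but not every group — no Simpson reversal.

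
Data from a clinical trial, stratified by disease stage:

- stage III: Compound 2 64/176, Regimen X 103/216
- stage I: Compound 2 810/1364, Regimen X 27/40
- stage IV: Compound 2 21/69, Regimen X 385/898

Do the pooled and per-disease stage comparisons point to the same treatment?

No

Stage III: Compound 2 64/176 = 36.4%, Regimen X 103/216 = 47.7% → Regimen X
Stage I: Compound 2 810/1364 = 59.4%, Regimen X 27/40 = 67.5% → Regimen X
Stage IV: Compound 2 21/69 = 30.4%, Regimen X 385/898 = 42.9% → Regimen X
Overall: Compound 2 895/1609 = 55.6%, Regimen X 515/1154 = 44.6% → Compound 2
Regimen X wins each disease group but Compound 2 wins overall — the comparison reverses. Regimen X's patients skew toward stage IV, which has a lower base rate.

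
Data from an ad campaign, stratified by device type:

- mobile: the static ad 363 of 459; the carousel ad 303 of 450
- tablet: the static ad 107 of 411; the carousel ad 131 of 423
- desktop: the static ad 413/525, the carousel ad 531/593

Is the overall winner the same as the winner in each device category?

No

Mobile: the static ad 363/459 = 79.1%, the carousel ad 303/450 = 67.3% → the static ad
Tablet: the static ad 107/411 = 26.0%, the carousel ad 131/423 = 31.0% → the carousel ad
Desktop: the static ad 413/525 = 78.7%, the carousel ad 531/593 = 89.5% → the carousel ad
Overall: the static ad 883/1395 = 63.3%, the carousel ad 965/1466 = 65.8% → the carousel ad
Neither sweeps: the static ad wins 1 of 3 groups, the carousel ad wins 2. The carousel ad wins overall but not every group — no Simpson reversal.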